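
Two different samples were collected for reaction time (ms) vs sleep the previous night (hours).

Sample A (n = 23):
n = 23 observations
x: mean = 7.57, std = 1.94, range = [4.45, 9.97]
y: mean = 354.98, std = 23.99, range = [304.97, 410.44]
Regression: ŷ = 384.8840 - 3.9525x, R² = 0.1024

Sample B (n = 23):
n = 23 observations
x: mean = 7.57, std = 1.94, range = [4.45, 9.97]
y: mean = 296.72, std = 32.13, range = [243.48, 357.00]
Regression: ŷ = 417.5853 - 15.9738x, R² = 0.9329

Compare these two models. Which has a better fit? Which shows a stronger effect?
Model B has the better fit (R² = 0.9329 vs 0.1024). Model B shows the stronger effect (|β₁| = 15.9738 vs 3.9525).

Model Comparison:

Goodness of fit (R²):
- Model A: R² = 0.1024 → 10.24% of variance in reaction time explained
- Model B: R² = 0.9329 → 93.29% of variance in reaction time explained
- 0.9329 > 0.1024 → Model B has the better fit

Effect size (slope magnitude):
- Model A: β₁ = -3.9525 → predicted reaction time falls 3.9525 ms per additional hour of sleep
- Model B: β₁ = -15.9738 → predicted reaction time falls 15.9738 ms per additional hour of sleep
- |-3.9525| < |-15.9738| → Model B shows the stronger marginal effect

Note: A steeper slope doesn't make a better model if the scatter around the line is large.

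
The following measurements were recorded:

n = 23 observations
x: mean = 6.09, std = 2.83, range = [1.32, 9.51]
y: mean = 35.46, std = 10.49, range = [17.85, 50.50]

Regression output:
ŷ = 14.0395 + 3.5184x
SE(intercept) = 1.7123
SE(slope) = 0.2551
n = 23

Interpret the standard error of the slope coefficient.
SE(slope) = 0.2551 measures the uncertainty in the estimated slope. The coefficient is estimated precisely (SE/|β̂₁| = 7.3%).

What SE measures:
- The standard error quantifies the sampling variability of the coefficient estimate
- It is the estimated standard deviation of β̂₁ across hypothetical repeated samples of the same size
- Smaller SE → more precise estimate

Relative precision:
- SE / |β̂₁| = 0.2551 / 3.5184 = 7.3%
- Rule of thumb (under 20%: precise; 20% to under 50%: moderately precise; 50% or more: imprecise) → precise

Rough 95% range (±2 SE): 3.5184 ± 0.5102 → (3.0082, 4.0286).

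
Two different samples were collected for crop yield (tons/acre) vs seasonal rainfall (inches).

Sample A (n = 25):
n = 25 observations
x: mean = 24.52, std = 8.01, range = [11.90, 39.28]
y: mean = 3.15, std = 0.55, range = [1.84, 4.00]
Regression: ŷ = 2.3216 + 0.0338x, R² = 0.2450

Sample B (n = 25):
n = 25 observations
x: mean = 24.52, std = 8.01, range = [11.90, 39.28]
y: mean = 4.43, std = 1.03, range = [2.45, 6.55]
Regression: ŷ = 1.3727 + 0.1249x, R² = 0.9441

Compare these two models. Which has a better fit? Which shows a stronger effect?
Model B has the better fit (R² = 0.9441 vs 0.2450). Model B shows the stronger effect (|β₁| = 0.1249 vs 0.0338).

Model Comparison:

Fit — compare R²:
- Model A: R² = 0.2450 → 24.50% of variance in crop yield explained
- Model B: R² = 0.9441 → 94.41% of variance in crop yield explained
- 0.9441 > 0.2450 → Model B has the better fit

Strength of effect — compare |β₁|:
- Model A: β₁ = 0.0338 → predicted crop yield rises 0.0338 tons/acre per additional inch of rainfall
- Model B: β₁ = 0.1249 → predicted crop yield rises 0.1249 tons/acre per additional inch of rainfall
- |0.0338| < |0.1249| → Model B shows the stronger marginal effect

Note: A better fit (higher R²) doesn't necessarily mean a more important relationship.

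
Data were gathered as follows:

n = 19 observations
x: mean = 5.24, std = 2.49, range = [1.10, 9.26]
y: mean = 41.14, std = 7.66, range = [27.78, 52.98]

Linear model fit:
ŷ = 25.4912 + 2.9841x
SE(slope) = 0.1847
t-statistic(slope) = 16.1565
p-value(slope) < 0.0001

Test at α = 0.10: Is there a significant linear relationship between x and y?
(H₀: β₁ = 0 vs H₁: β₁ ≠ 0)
p-value < 0.0001 < α = 0.10, so we reject H₀. The relationship is significant.

Hypothesis test for the slope coefficient:

H₀: β₁ = 0 (no linear relationship)
H₁: β₁ ≠ 0 (linear relationship exists)

Test statistic: t = β̂₁ / SE(β̂₁) = 2.9841 / 0.1847 = 16.1565

The p-value (<0.0001) is the probability, under H₀, of a t-statistic at least as extreme as |t| = 16.1565 (two-sided, df = n − 2 = 17).

Decision rule: reject H₀ if p-value < α.
p-value < 0.0001 < α = 0.10 → reject H₀.

At α = 0.10 the data do provide convincing evidence of a nonzero slope.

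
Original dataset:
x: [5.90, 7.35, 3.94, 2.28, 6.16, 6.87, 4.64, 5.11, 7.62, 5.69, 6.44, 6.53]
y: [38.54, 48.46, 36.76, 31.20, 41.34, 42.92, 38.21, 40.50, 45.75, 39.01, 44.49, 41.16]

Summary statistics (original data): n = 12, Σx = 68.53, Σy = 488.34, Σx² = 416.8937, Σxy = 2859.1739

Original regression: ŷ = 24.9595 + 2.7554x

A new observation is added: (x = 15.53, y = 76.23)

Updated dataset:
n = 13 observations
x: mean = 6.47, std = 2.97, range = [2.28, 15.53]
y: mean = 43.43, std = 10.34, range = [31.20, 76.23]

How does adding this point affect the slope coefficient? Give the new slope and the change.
Adding the point moves β₁ from 2.7554 to 3.4264, i.e. it increases by 0.6710 (+24.4%).

The new point has HIGH LEVERAGE: x = 15.53 is far from the original mean x̄ = 68.53/12 ≈ 5.71 (original range [2.28, 7.62]).

Step 1: Update the sums with the new point (n goes from 12 to 13)
Σx  = 68.53 + 15.53 = 84.06
Σy  = 488.34 + 76.23 = 564.57
Σx² = 416.8937 + 15.53² = 416.8937 + 241.1809 = 658.0746
Σxy = 2859.1739 + 15.53×76.23 = 2859.1739 + 1183.8519 = 4043.0258

Step 2: Recompute the slope with b₁ = (nΣxy − ΣxΣy) / (nΣx² − (Σx)²)
Numerator   = 13×4043.0258 − 84.06×564.57 = 52559.3354 − 47457.7542 = 5101.5812
Denominator = 13×658.0746 − 84.06² = 8554.9698 − 7066.0836 = 1488.8862
b₁(new) = 5101.5812 / 1488.8862 = 3.4264

(Same formula on the original sums: (12×2859.1739 − 68.53×488.34) / (12×416.8937 − 68.53²) = 844.1466 / 306.3635 = 2.7554, matching the given fit.)

Step 3: Change in slope
Δβ₁ = 3.4264 − 2.7554 = +0.6710
Relative change = +0.6710 / 2.7554 × 100% = +24.4%
→ the slope increases when the point is added.

A high-leverage point only changes the slope if it is off the original line; here y = 76.23 is above the original trend, so the slope increases.
In practice: examine leverage (hᵢ) and Cook's distance rather than deleting it automatically; check such a point for data-entry or measurement error.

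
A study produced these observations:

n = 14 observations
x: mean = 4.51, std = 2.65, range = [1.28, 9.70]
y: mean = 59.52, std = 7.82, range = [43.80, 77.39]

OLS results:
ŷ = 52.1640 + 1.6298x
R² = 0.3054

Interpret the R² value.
The model explains 30.54% of the variance in y (R² = 0.3054), leaving 69.46% unexplained; the fit is moderate.

The coefficient of determination R² is the fraction of the total variation in y that the fitted line accounts for.

Here R² = 0.3054:
- Explained: 30.54% of the variation in y
- Unexplained (residual): 100% − 30.54% = 69.46%
- Rule of thumb (below 0.3 weak; 0.3 to below 0.7 moderate; 0.7 and above strong) → moderate

Equivalently, for simple linear regression R² = r², so |r| = √0.3054 ≈ 0.5526.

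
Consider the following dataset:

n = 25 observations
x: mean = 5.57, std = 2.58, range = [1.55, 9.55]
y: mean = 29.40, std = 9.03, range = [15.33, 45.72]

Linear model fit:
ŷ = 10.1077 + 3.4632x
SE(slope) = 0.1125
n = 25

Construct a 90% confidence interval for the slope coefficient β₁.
The 90% CI for β₁ is (3.2704, 3.6560)

Confidence interval for the slope:

The 90% CI for β₁ is: β̂₁ ± t*(α/2, n-2) × SE(β̂₁)

Step 1: Find critical t-value
- Confidence level = 0.9
- Degrees of freedom = n - 2 = 25 - 2 = 23
- t*(α/2, 23) = 1.7139

Step 2: Calculate margin of error
Margin = 1.7139 × 0.1125 = 0.1928

Step 3: Construct interval
CI = 3.4632 ± 0.1928
CI = (3.2704, 3.6560)

Interpretation: intervals built this way capture the true β₁ in 90% of repeated samples; here the plausible range for the per-unit effect of x on y is 3.2704 to 3.6560.
Since 0 is outside the interval, a two-sided test at α = 0.10 would reject H₀: β₁ = 0.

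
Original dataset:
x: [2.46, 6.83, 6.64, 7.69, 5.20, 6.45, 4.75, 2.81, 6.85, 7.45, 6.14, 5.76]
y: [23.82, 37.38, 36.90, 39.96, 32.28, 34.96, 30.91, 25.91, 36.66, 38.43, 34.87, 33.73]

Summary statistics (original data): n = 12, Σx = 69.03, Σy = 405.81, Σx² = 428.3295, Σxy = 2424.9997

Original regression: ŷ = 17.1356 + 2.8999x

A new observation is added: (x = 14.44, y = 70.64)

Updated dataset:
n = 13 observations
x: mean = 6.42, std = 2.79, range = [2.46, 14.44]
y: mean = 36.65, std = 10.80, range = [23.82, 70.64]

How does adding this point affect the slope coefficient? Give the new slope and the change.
The slope changes from 2.8999 to 3.8242 (change of +0.9243, or +31.9%).

The new point has HIGH LEVERAGE: x = 14.44 is far from the original mean x̄ = 69.03/12 ≈ 5.75 (original range [2.46, 7.69]).

Step 1: Update the sums with the new point (n goes from 12 to 13)
Σx  = 69.03 + 14.44 = 83.47
Σy  = 405.81 + 70.64 = 476.45
Σx² = 428.3295 + 14.44² = 428.3295 + 208.5136 = 636.8431
Σxy = 2424.9997 + 14.44×70.64 = 2424.9997 + 1020.0416 = 3445.0413

Step 2: Recompute the slope with b₁ = (nΣxy − ΣxΣy) / (nΣx² − (Σx)²)
Numerator   = 13×3445.0413 − 83.47×476.45 = 44785.5369 − 39769.2815 = 5016.2554
Denominator = 13×636.8431 − 83.47² = 8278.9603 − 6967.2409 = 1311.7194
b₁(new) = 5016.2554 / 1311.7194 = 3.8242

(Same formula on the original sums: (12×2424.9997 − 69.03×405.81) / (12×428.3295 − 69.03²) = 1086.9321 / 374.8131 = 2.8999, matching the given fit.)

Step 3: Change in slope
Δβ₁ = 3.8242 − 2.8999 = +0.9243
Relative change = +0.9243 / 2.8999 × 100% = +31.9%
→ the slope increases when the point is added.

Because the point sits above the extension of the original line at a high-leverage x, it tilts the fit up.
In practice: refit with and without it and report both if conclusions differ; check such a point for data-entry or measurement error.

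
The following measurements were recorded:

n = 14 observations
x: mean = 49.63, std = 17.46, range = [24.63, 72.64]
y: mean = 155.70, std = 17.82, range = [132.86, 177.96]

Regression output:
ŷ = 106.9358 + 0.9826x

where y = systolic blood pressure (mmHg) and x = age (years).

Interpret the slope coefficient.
On average, blood pressure is about 0.9826 mmHg higher for every extra year of age.

The slope β₁ = 0.9826 gives the rate at which the fitted blood pressure changes with age.

Interpretation:
- Age up by 1 year → predicted blood pressure increases by 0.9826 mmHg
- This is a linear approximation: the same per-unit change is assumed across the whole observed x range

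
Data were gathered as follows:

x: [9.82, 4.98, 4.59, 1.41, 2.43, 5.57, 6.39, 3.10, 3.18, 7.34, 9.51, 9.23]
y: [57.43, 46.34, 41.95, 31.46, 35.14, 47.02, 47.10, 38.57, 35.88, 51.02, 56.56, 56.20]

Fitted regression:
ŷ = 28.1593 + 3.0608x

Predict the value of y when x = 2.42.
ŷ = 35.5664

Plug x = 2.42 into the fitted line:

ŷ = 28.1593 + 3.0608 × 2.42
ŷ = 28.1593 + 7.4071
ŷ = 35.5664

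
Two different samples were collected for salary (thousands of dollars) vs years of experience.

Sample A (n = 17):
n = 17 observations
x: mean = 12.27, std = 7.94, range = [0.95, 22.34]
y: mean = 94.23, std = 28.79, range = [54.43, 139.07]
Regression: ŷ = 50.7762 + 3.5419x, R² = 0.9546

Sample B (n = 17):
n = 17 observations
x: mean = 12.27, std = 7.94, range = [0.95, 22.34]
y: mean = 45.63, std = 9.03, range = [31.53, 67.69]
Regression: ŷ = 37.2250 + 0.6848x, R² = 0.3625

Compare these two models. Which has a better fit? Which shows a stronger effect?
Model A has the better fit (R² = 0.9546 vs 0.3625). Model A shows the stronger effect (|β₁| = 3.5419 vs 0.6848).

Model Comparison:

Which explains more variance? (R²)
- Model A: R² = 0.9546 → 95.46% of variance in salary explained
- Model B: R² = 0.3625 → 36.25% of variance in salary explained
- 0.9546 > 0.3625 → Model A has the better fit

Strength of effect — compare |β₁|:
- Model A: β₁ = 3.5419 → predicted salary rises 3.5419 thousand dollars per additional year of experience
- Model B: β₁ = 0.6848 → predicted salary rises 0.6848 thousand dollars per additional year of experience
- |3.5419| > |0.6848| → Model A shows the stronger marginal effect

Notes:
- A better fit (higher R²) doesn't necessarily mean a more important relationship.
- R² measures how tightly points cluster around the line; β₁ measures how steep the line is — they answer different questions.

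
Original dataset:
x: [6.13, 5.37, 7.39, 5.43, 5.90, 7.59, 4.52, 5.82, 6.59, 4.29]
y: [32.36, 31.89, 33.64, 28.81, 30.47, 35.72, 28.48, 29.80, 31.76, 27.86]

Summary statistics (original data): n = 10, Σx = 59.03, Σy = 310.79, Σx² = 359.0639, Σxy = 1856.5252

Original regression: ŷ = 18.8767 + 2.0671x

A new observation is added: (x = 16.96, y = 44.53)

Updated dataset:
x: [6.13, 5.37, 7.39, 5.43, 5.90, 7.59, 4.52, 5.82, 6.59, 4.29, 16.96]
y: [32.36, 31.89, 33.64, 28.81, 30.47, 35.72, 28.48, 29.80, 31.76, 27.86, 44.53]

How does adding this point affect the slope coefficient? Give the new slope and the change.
New slope β₁ = 1.2906 versus 2.0671 before: a change of -0.7765 (-37.6%).

x = 16.96 lies well outside the original x-range [4.29, 7.59] (x̄ ≈ 5.90), so this observation has high leverage and can move the slope substantially.

Step 1: Update the sums with the new point (n goes from 10 to 11)
Σx  = 59.03 + 16.96 = 75.99
Σy  = 310.79 + 44.53 = 355.32
Σx² = 359.0639 + 16.96² = 359.0639 + 287.6416 = 646.7055
Σxy = 1856.5252 + 16.96×44.53 = 1856.5252 + 755.2288 = 2611.7540

Step 2: Recompute the slope with b₁ = (nΣxy − ΣxΣy) / (nΣx² − (Σx)²)
Numerator   = 11×2611.7540 − 75.99×355.32 = 28729.2940 − 27000.7668 = 1728.5272
Denominator = 11×646.7055 − 75.99² = 7113.7605 − 5774.4801 = 1339.2804
b₁(new) = 1728.5272 / 1339.2804 = 1.2906

(Same formula on the original sums: (10×1856.5252 − 59.03×310.79) / (10×359.0639 − 59.03²) = 219.3183 / 106.0981 = 2.0671, matching the given fit.)

Step 3: Change in slope
Δβ₁ = 1.2906 − 2.0671 = -0.7765
Relative change = -0.7765 / 2.0671 × 100% = -37.6%
→ the slope decreases when the point is added.

A high-leverage point only changes the slope if it is off the original line; here y = 44.53 is below the original trend, so the slope decreases.
In practice: examine leverage (hᵢ) and Cook's distance rather than deleting it automatically; refit with and without it and report both if conclusions differ.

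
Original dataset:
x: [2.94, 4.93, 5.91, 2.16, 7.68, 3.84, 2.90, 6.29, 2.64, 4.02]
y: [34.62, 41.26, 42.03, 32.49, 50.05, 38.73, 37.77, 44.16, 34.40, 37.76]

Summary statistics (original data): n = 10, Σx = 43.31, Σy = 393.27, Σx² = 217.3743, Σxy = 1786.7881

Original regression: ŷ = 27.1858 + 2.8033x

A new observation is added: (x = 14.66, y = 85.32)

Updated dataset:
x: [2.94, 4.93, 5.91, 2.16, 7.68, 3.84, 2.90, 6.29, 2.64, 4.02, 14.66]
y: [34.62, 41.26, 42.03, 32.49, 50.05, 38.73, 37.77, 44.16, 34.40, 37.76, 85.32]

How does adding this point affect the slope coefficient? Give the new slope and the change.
The slope changes from 2.8033 to 4.0651 (change of +1.2618, or +45.0%).

The new point has HIGH LEVERAGE: x = 14.66 is far from the original mean x̄ = 43.31/10 ≈ 4.33 (original range [2.16, 7.68]).

Step 1: Update the sums with the new point (n goes from 10 to 11)
Σx  = 43.31 + 14.66 = 57.97
Σy  = 393.27 + 85.32 = 478.59
Σx² = 217.3743 + 14.66² = 217.3743 + 214.9156 = 432.2899
Σxy = 1786.7881 + 14.66×85.32 = 1786.7881 + 1250.7912 = 3037.5793

Step 2: Recompute the slope with b₁ = (nΣxy − ΣxΣy) / (nΣx² − (Σx)²)
Numerator   = 11×3037.5793 − 57.97×478.59 = 33413.3723 − 27743.8623 = 5669.5100
Denominator = 11×432.2899 − 57.97² = 4755.1889 − 3360.5209 = 1394.6680
b₁(new) = 5669.5100 / 1394.6680 = 4.0651

(Same formula on the original sums: (10×1786.7881 − 43.31×393.27) / (10×217.3743 − 43.31²) = 835.3573 / 297.9869 = 2.8033, matching the given fit.)

Step 3: Change in slope
Δβ₁ = 4.0651 − 2.8033 = +1.2618
Relative change = +1.2618 / 2.8033 × 100% = +45.0%
→ the slope increases when the point is added.

Because the point sits above the extension of the original line at a high-leverage x, it tilts the fit up.
In practice: investigate whether it comes from the same population as the rest of the sample.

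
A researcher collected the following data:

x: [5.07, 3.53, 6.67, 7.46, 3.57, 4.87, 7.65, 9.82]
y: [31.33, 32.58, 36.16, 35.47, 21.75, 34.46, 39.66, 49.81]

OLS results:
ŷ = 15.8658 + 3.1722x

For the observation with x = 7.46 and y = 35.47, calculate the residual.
Residual = -4.0604

The residual is the difference between the actual value and the predicted value:

Residual = y - ŷ

Step 1: Calculate predicted value
ŷ = 15.8658 + 3.1722 × 7.46
ŷ = 39.5304

Step 2: Calculate residual
Residual = 35.47 - 39.5304
Residual = -4.0604

The residual is negative, so the observed y = 35.47 sits below the regression line (the line overestimates it by 4.0604).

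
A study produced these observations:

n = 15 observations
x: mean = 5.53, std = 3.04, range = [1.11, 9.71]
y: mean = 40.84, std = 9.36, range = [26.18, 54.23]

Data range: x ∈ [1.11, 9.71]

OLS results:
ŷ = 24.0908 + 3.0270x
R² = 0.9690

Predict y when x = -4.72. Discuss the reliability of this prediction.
ŷ = 9.8034, but this is extrapolation (below the data range [1.11, 9.71]) and may be unreliable.

Prediction calculation:
ŷ = 24.0908 + 3.0270 × (-4.72)
ŷ = 9.8034

Reliability:
- Data range: x ∈ [1.11, 9.71]
- Prediction point: x = -4.72 is 5.83 units below the observed range → this is EXTRAPOLATION, not interpolation

Why that matters here:
- R² describes fit only over the sampled x values; it says nothing about behaviour beyond them
- The standard error of prediction grows with (x − x̄)², and x = -4.72 is far from x̄ = 5.53

Report the number if required, but flag clearly that it is an extrapolation.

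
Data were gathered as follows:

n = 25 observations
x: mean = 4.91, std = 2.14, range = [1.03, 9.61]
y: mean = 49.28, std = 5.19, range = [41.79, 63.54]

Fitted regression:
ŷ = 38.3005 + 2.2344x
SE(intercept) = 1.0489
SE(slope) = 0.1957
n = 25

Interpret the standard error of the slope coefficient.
The slope 2.2344 is pinned down to within about ±0.1957 (one SE) by these data — relative uncertainty 8.8%, i.e. precise.

What SE measures:
- The standard error quantifies the sampling variability of the coefficient estimate
- It is the estimated standard deviation of β̂₁ across hypothetical repeated samples of the same size
- Smaller SE → more precise estimate

Relative precision:
- SE / |β̂₁| = 0.1957 / 2.2344 = 8.8%
- Rule of thumb (under 20%: precise; 20% to under 50%: moderately precise; 50% or more: imprecise) → precise

Link to the t-test: t = β̂₁ / SE(β̂₁) = 2.2344 / 0.1957 = 11.4175, the statistic for H₀: β₁ = 0.

What drives SE(β̂₁): wider spread of x values → smaller SE.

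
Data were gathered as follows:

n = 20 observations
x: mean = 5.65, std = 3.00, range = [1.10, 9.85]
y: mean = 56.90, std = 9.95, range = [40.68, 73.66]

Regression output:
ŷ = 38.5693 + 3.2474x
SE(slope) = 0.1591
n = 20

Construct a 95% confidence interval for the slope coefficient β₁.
The 95% CI for β₁ is (2.9131, 3.5817)

Confidence interval for the slope:

The 95% CI for β₁ is: β̂₁ ± t*(α/2, n-2) × SE(β̂₁)

Step 1: Find critical t-value
- Confidence level = 0.95
- Degrees of freedom = n - 2 = 20 - 2 = 18
- t*(α/2, 18) = 2.1009

Step 2: Calculate margin of error
Margin = 2.1009 × 0.1591 = 0.3343

Step 3: Construct interval
CI = 3.2474 ± 0.3343
CI = (2.9131, 3.5817)

Interpretation: each one-unit increase in x is associated with a change in mean y of between 2.9131 and 3.5817, with 95% confidence.
Since 0 is outside the interval, a two-sided test at α = 0.05 would reject H₀: β₁ = 0.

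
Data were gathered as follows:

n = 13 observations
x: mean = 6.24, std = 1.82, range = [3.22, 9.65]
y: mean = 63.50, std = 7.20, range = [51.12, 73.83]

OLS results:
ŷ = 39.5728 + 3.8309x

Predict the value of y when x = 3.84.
ŷ = 54.2835

Plug x = 3.84 into the fitted line:

ŷ = 39.5728 + 3.8309 × 3.84
ŷ = 39.5728 + 14.7107
ŷ = 54.2835

This is the fitted mean response at that x — an individual observation would come with a wider prediction interval.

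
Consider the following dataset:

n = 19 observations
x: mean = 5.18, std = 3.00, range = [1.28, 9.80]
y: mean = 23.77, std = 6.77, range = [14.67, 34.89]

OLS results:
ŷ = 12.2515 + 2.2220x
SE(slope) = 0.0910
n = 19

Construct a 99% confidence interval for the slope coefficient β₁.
The 99% CI for β₁ is (1.9583, 2.4857)

Confidence interval for the slope:

The 99% CI for β₁ is: β̂₁ ± t*(α/2, n-2) × SE(β̂₁)

Step 1: Find critical t-value
- Confidence level = 0.99
- Degrees of freedom = n - 2 = 19 - 2 = 17
- t*(α/2, 17) = 2.8982

Step 2: Calculate margin of error
Margin = 2.8982 × 0.0910 = 0.2637

Step 3: Construct interval
CI = 2.2220 ± 0.2637
CI = (1.9583, 2.4857)

Interpretation: intervals built this way capture the true β₁ in 99% of repeated samples; here the plausible range for the per-unit effect of x on y is 1.9583 to 2.4857.
Since 0 is outside the interval, a two-sided test at α = 0.01 would reject H₀: β₁ = 0.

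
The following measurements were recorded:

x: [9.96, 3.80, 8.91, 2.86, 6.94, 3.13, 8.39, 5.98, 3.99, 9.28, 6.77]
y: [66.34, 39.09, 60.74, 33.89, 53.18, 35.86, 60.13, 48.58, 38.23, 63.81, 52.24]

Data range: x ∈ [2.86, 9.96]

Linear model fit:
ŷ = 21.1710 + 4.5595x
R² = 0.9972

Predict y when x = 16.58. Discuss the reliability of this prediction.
ŷ = 96.7675 (extrapolation — x = 16.58 lies outside [2.86, 9.96], so reliability is low).

Prediction calculation:
ŷ = 21.1710 + 4.5595 × 16.58
ŷ = 96.7675

Reliability:
- Data range: x ∈ [2.86, 9.96]
- Prediction point: x = 16.58 is 6.62 units above the observed range → this is EXTRAPOLATION, not interpolation

Why that matters here:
- The linear relationship may not hold outside the observed range
- There are no observations near this x to validate the fitted line there
- Real relationships often flatten, saturate, or turn nonlinear at extremes

A defensible statement: 'if the linear trend continued to x = 16.58, y would be about 96.7675' — the premise is untested.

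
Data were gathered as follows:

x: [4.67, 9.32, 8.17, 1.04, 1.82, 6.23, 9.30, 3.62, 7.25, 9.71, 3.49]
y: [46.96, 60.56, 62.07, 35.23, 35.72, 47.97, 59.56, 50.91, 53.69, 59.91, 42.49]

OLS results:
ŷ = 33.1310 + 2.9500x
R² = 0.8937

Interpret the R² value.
The model explains 89.37% of the variance in y (R² = 0.8937), leaving 10.63% unexplained; the fit is strong.

The coefficient of determination R² is the fraction of the total variation in y that the fitted line accounts for.

Here R² = 0.8937:
- Explained: 89.37% of the variation in y
- Unexplained (residual): 100% − 89.37% = 10.63%
- Rule of thumb (below 0.3 weak; 0.3 to below 0.7 moderate; 0.7 and above strong) → strong

Equivalently, for simple linear regression R² = r², so |r| = √0.8937 ≈ 0.9454.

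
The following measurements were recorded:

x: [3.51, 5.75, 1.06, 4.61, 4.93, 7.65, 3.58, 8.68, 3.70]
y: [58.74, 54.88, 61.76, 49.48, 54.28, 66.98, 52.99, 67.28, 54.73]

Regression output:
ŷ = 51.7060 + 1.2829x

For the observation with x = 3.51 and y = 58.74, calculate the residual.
Residual = 2.5310

The residual is the difference between the actual value and the predicted value:

Residual = y - ŷ

Step 1: Calculate predicted value
ŷ = 51.7060 + 1.2829 × 3.51
ŷ = 56.2090

Step 2: Calculate residual
Residual = 58.74 - 56.2090
Residual = 2.5310

Interpretation: the model underestimates the actual value by 2.5310 at this point (positive residual → observation lies above the fitted line).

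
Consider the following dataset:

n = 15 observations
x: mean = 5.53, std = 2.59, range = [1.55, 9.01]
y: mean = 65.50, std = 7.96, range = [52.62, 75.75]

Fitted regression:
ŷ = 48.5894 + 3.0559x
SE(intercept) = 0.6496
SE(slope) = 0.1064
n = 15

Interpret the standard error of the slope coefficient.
SE(slope) = 0.1064 measures the uncertainty in the estimated slope. The coefficient is estimated precisely (SE/|β̂₁| = 3.5%).

What SE measures:
- The standard error quantifies the sampling variability of the coefficient estimate
- It is the estimated standard deviation of β̂₁ across hypothetical repeated samples of the same size
- Smaller SE → more precise estimate

Relative precision:
- SE / |β̂₁| = 0.1064 / 3.0559 = 3.5%
- Rule of thumb (under 20%: precise; 20% to under 50%: moderately precise; 50% or more: imprecise) → precise

Link to the t-test: t = β̂₁ / SE(β̂₁) = 3.0559 / 0.1064 = 28.7209, the statistic for H₀: β₁ = 0.

What drives SE(β̂₁): wider spread of x values → smaller SE; more residual scatter → larger SE; larger n (here n = 15) → smaller SE.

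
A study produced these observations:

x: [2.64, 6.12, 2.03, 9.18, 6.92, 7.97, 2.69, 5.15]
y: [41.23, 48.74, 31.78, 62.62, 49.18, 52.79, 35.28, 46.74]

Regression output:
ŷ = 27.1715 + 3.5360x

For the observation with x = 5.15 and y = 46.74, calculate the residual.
Residual = 1.3581

The residual is the difference between the actual value and the predicted value:

Residual = y - ŷ

Step 1: Calculate predicted value
ŷ = 27.1715 + 3.5360 × 5.15
ŷ = 45.3819

Step 2: Calculate residual
Residual = 46.74 - 45.3819
Residual = 1.3581

The residual is positive, so the observed y = 46.74 sits above the regression line (the line underestimates it by 1.3581).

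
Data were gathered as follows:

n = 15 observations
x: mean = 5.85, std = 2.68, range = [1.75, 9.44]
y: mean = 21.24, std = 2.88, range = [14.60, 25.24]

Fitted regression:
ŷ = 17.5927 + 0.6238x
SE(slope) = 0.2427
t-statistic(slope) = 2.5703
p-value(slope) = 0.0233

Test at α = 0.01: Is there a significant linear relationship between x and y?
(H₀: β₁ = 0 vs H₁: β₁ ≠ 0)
p-value = 0.0233 ≥ α = 0.01, so we fail to reject H₀. The relationship is not significant.

Hypothesis test for the slope coefficient:

H₀: β₁ = 0 (no linear relationship)
H₁: β₁ ≠ 0 (linear relationship exists)

Test statistic: t = β̂₁ / SE(β̂₁) = 0.6238 / 0.2427 = 2.5703

With df = 13, the two-sided p-value for |t| = 2.5703 is 0.0233.

Decision rule: reject H₀ if p-value < α.
p-value = 0.0233 ≥ α = 0.01 → fail to reject H₀.

At α = 0.01 the data do not provide convincing evidence of a nonzero slope.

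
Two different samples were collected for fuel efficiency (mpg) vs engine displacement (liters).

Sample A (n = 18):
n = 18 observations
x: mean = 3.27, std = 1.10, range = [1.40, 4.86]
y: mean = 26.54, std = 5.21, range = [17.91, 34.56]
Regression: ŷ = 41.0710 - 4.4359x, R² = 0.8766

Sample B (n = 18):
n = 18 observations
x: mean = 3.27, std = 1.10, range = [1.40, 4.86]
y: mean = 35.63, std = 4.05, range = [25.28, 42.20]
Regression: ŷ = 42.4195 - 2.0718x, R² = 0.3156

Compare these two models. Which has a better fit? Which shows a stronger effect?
Model A has the better fit (R² = 0.8766 vs 0.3156). Model A shows the stronger effect (|β₁| = 4.4359 vs 2.0718).

Model Comparison:

Which explains more variance? (R²)
- Model A: R² = 0.8766 → 87.66% of variance in fuel efficiency explained
- Model B: R² = 0.3156 → 31.56% of variance in fuel efficiency explained
- 0.8766 > 0.3156 → Model A has the better fit

Which has the larger per-liter effect? (|β₁|)
- Model A: β₁ = -4.4359 → predicted fuel efficiency falls 4.4359 mpg per additional liter of engine displacement
- Model B: β₁ = -2.0718 → predicted fuel efficiency falls 2.0718 mpg per additional liter of engine displacement
- |-4.4359| > |-2.0718| → Model A shows the stronger marginal effect

Notes:
- R² measures how tightly points cluster around the line; β₁ measures how steep the line is — they answer different questions.
- A steeper slope doesn't make a better model if the scatter around the line is large.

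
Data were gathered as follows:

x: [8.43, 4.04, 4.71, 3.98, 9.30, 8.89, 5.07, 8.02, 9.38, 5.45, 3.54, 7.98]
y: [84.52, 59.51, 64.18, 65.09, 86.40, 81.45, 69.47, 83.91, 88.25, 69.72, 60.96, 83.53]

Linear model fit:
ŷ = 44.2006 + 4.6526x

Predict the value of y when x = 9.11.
ŷ = 86.5858

Plug x = 9.11 into the fitted line:

ŷ = 44.2006 + 4.6526 × 9.11
ŷ = 44.2006 + 42.3852
ŷ = 86.5858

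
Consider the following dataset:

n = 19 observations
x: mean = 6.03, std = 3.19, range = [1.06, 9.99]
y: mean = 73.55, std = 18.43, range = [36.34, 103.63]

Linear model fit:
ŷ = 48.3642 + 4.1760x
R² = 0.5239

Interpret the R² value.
About 52.39% of the variability in y is accounted for by the regression on x (R² = 0.5239) — a moderate linear fit.

The coefficient of determination R² is the fraction of the total variation in y that the fitted line accounts for.

Here R² = 0.5239:
- Explained: 52.39% of the variation in y
- Unexplained (residual): 100% − 52.39% = 47.61%
- Rule of thumb (below 0.3 weak; 0.3 to below 0.7 moderate; 0.7 and above strong) → moderate

Note: R² never decreases when predictors are added, so it should not be used alone to compare models of different size.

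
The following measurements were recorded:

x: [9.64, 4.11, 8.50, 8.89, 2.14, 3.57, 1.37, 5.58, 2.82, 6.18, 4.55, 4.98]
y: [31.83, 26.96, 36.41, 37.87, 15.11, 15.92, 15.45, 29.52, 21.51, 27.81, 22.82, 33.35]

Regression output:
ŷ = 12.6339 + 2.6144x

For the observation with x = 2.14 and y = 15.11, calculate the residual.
Residual = -3.1187

The residual is the difference between the actual value and the predicted value:

Residual = y - ŷ

Step 1: Calculate predicted value
ŷ = 12.6339 + 2.6144 × 2.14
ŷ = 18.2287

Step 2: Calculate residual
Residual = 15.11 - 18.2287
Residual = -3.1187

Interpretation: the model overestimates the actual value by 3.1187 at this point (negative residual → observation lies below the fitted line).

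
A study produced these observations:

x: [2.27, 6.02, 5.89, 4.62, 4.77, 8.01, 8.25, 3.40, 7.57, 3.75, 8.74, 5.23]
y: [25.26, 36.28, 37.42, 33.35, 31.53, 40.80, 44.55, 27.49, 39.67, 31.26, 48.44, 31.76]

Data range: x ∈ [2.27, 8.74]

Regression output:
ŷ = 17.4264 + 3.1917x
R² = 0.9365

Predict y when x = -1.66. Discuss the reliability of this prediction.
The equation gives ŷ = 12.1282; however x = -1.66 is 3.93 units below the observed range, so this extrapolated value should not be trusted.

Prediction calculation:
ŷ = 17.4264 + 3.1917 × (-1.66)
ŷ = 12.1282

Reliability:
- Data range: x ∈ [2.27, 8.74]
- Prediction point: x = -1.66 is 3.93 units below the observed range → this is EXTRAPOLATION, not interpolation

Why that matters here:
- There are no observations near this x to validate the fitted line there
- Real relationships often flatten, saturate, or turn nonlinear at extremes

Report the number if required, but flag clearly that it is an extrapolation.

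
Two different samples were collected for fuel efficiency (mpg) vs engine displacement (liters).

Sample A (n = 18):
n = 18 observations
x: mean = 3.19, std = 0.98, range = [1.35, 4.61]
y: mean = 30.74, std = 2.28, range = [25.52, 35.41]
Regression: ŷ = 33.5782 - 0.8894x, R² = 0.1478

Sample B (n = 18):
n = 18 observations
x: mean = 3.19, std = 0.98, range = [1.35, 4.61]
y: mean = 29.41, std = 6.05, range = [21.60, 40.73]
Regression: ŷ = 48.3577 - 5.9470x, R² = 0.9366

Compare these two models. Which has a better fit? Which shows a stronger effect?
Model B has the better fit (R² = 0.9366 vs 0.1478). Model B shows the stronger effect (|β₁| = 5.9470 vs 0.8894).

Model Comparison:

Fit — compare R²:
- Model A: R² = 0.1478 → 14.78% of variance in fuel efficiency explained
- Model B: R² = 0.9366 → 93.66% of variance in fuel efficiency explained
- 0.9366 > 0.1478 → Model B has the better fit

Strength of effect — compare |β₁|:
- Model A: β₁ = -0.8894 → predicted fuel efficiency falls 0.8894 mpg per additional liter of engine displacement
- Model B: β₁ = -5.9470 → predicted fuel efficiency falls 5.9470 mpg per additional liter of engine displacement
- |-0.8894| < |-5.9470| → Model B shows the stronger marginal effect

Note: A better fit (higher R²) doesn't necessarily mean a more important relationship.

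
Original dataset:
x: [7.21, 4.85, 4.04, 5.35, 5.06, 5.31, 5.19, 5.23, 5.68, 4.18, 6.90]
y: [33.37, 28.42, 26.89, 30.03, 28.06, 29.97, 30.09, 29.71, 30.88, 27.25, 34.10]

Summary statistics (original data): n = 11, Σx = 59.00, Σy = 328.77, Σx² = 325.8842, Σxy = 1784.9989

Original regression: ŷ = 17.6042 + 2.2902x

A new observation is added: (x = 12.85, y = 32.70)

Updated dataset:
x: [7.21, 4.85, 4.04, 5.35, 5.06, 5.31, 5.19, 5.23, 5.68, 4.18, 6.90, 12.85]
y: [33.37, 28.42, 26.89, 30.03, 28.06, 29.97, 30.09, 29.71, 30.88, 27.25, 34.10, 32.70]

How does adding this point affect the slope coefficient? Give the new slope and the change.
The slope changes from 2.2902 to 0.6725 (change of -1.6177, or -70.6%).

x = 12.85 lies well outside the original x-range [4.04, 7.21] (x̄ ≈ 5.36), so this observation has high leverage and can move the slope substantially.

Step 1: Update the sums with the new point (n goes from 11 to 12)
Σx  = 59.00 + 12.85 = 71.85
Σy  = 328.77 + 32.70 = 361.47
Σx² = 325.8842 + 12.85² = 325.8842 + 165.1225 = 491.0067
Σxy = 1784.9989 + 12.85×32.70 = 1784.9989 + 420.1950 = 2205.1939

Step 2: Recompute the slope with b₁ = (nΣxy − ΣxΣy) / (nΣx² − (Σx)²)
Numerator   = 12×2205.1939 − 71.85×361.47 = 26462.3268 − 25971.6195 = 490.7073
Denominator = 12×491.0067 − 71.85² = 5892.0804 − 5162.4225 = 729.6579
b₁(new) = 490.7073 / 729.6579 = 0.6725

(Same formula on the original sums: (11×1784.9989 − 59.00×328.77) / (11×325.8842 − 59.00²) = 237.5579 / 103.7262 = 2.2902, matching the given fit.)

Step 3: Change in slope
Δβ₁ = 0.6725 − 2.2902 = -1.6177
Relative change = -1.6177 / 2.2902 × 100% = -70.6%
→ the slope decreases when the point is added.

Because the point sits below the extension of the original line at a high-leverage x, it tilts the fit down.
In practice: examine leverage (hᵢ) and Cook's distance rather than deleting it automatically; refit with and without it and report both if conclusions differ.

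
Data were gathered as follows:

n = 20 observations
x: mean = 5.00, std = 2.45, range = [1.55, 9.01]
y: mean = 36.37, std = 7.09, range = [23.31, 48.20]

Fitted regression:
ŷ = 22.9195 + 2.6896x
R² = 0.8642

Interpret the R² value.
The model explains 86.42% of the variance in y (R² = 0.8642), leaving 13.58% unexplained; the fit is strong.

R² = 1 − SS_res/SS_tot compares the residual scatter to the total scatter of y about its mean.

Here R² = 0.8642:
- Explained: 86.42% of the variation in y
- Unexplained (residual): 100% − 86.42% = 13.58%
- Rule of thumb (below 0.3 weak; 0.3 to below 0.7 moderate; 0.7 and above strong) → strong

Equivalently, for simple linear regression R² = r², so |r| = √0.8642 ≈ 0.9296.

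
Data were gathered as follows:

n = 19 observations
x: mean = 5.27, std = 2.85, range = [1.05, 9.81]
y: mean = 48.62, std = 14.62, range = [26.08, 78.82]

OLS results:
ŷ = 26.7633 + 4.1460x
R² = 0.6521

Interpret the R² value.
About 65.21% of the variability in y is accounted for by the regression on x (R² = 0.6521) — a moderate linear fit.

The coefficient of determination R² is the fraction of the total variation in y that the fitted line accounts for.

Here R² = 0.6521:
- Explained: 65.21% of the variation in y
- Unexplained (residual): 100% − 65.21% = 34.79%
- Rule of thumb (below 0.3 weak; 0.3 to below 0.7 moderate; 0.7 and above strong) → moderate

Note: R² never decreases when predictors are added, so it should not be used alone to compare models of different size.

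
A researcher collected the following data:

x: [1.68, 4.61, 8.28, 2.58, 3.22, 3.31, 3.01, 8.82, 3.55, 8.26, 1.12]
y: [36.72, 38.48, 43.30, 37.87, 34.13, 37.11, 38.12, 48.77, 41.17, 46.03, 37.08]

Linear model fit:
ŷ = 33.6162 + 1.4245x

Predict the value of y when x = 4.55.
ŷ = 40.0977

To predict y for x = 4.55, substitute into the regression equation:

ŷ = 33.6162 + 1.4245 × 4.55
ŷ = 33.6162 + 6.4815
ŷ = 40.0977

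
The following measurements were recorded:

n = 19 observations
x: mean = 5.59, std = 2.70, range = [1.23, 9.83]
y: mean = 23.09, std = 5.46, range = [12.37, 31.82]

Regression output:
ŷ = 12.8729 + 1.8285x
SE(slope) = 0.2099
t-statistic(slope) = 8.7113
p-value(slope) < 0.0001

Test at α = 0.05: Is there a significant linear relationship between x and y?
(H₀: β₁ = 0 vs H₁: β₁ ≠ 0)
p-value < 0.0001 < α = 0.05, so we reject H₀. The relationship is significant.

Hypothesis test for the slope coefficient:

H₀: β₁ = 0 (no linear relationship)
H₁: β₁ ≠ 0 (linear relationship exists)

Test statistic: t = β̂₁ / SE(β̂₁) = 1.8285 / 0.2099 = 8.7113

The p-value (<0.0001) is the probability, under H₀, of a t-statistic at least as extreme as |t| = 8.7113 (two-sided, df = n − 2 = 17).

Decision rule: reject H₀ if p-value < α.
p-value < 0.0001 < α = 0.05 → reject H₀.

At α = 0.05 the data do provide convincing evidence of a nonzero slope.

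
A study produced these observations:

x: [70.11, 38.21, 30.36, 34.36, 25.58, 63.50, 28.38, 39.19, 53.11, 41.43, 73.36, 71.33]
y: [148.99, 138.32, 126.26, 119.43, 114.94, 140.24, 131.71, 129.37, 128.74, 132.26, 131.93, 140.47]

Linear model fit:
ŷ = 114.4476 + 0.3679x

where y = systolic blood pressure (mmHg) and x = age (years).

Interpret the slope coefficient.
An increase of one year in age is associated with a 0.3679 mmHg increase in predicted blood pressure.

β₁ = 0.3679 is the change in predicted blood pressure (mmHg) per additional year of age.

Interpretation:
- Age up by 1 year → predicted blood pressure increases by 0.3679 mmHg
- The effect is assumed constant over the observed range of x (linearity)
- The sign (+) gives the direction; the magnitude 0.3679 gives the size of the effect per year

The intercept β₀ = 114.4476 is the predicted blood pressure when age = 0; since the smallest observed x is 25.58, this is an extrapolation and mainly anchors the line.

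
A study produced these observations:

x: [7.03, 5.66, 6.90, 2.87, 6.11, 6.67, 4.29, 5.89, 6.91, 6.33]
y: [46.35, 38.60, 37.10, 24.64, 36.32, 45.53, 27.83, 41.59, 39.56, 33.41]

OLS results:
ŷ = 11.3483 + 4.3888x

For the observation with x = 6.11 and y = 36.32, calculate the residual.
Residual = -1.8439

The residual is the difference between the actual value and the predicted value:

Residual = y - ŷ

Step 1: Calculate predicted value
ŷ = 11.3483 + 4.3888 × 6.11
ŷ = 38.1639

Step 2: Calculate residual
Residual = 36.32 - 38.1639
Residual = -1.8439

The residual is negative, so the observed y = 36.32 sits below the regression line (the line overestimates it by 1.8439).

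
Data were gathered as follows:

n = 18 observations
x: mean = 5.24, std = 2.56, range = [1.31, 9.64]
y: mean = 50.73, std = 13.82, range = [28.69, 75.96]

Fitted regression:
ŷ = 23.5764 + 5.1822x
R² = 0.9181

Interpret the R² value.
The model explains 91.81% of the variance in y (R² = 0.9181), leaving 8.19% unexplained; the fit is strong.

R² (coefficient of determination) measures the proportion of variance in y explained by the regression model.

Here R² = 0.9181:
- Explained: 91.81% of the variation in y
- Unexplained (residual): 100% − 91.81% = 8.19%
- Rule of thumb (below 0.3 weak; 0.3 to below 0.7 moderate; 0.7 and above strong) → strong

Note: R² says nothing about causation, and a high R² does not by itself mean the linear form is appropriate — check the residuals.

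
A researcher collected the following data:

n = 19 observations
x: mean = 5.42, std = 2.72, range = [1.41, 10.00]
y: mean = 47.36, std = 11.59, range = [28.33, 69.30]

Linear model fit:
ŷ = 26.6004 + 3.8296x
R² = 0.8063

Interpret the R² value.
The model explains 80.63% of the variance in y (R² = 0.8063), leaving 19.37% unexplained; the fit is strong.

R² = 1 − SS_res/SS_tot compares the residual scatter to the total scatter of y about its mean.

Here R² = 0.8063:
- Explained: 80.63% of the variation in y
- Unexplained (residual): 100% − 80.63% = 19.37%
- Rule of thumb (below 0.3 weak; 0.3 to below 0.7 moderate; 0.7 and above strong) → strong

Equivalently, for simple linear regression R² = r², so |r| = √0.8063 ≈ 0.8979.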